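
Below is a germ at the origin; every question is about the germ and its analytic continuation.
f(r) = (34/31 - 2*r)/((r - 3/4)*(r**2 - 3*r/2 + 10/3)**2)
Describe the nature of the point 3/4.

The point is a pole of order 1.

The denominator factor r - 3/4 vanishes at 3/4 and appears to the power 1; the numerator there equals -25/62, nonzero, and no other factor vanishes.
Hence a pole whose order is the multiplicity, 1.


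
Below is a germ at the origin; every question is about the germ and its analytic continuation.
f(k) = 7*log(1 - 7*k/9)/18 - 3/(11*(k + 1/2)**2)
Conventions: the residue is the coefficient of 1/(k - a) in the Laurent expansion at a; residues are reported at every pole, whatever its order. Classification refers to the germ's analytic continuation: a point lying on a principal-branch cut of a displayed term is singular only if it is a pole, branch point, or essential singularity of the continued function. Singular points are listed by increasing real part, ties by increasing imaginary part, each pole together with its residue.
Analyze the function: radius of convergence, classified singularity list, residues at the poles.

Denominator factor (k + 1/2)^2: pole of order 2 at -1/2, modulus 1/2.
Branch term (7/18)*log(1 - k/(9/7)): its argument vanishes at k = 9/7, a logarithmic branch point, modulus 9/7.
The radius of convergence is the smallest modulus among the singular points: 1/2.
The branch term is analytic at -1/2 and contributes nothing to the residue; only the rational part matters.
At the order-2 pole -1/2 set g(k) = (k - (-1/2))^2*(rational part) = -3/11.
Order-2 pole: residue = g'(a); g'(-1/2) = 0, so the residue is 0.
List the singular points by increasing real part (a conjugate pair: the negative imaginary part first).

Radius of convergence at 0: 1/2.
At -1/2: a pole of order 2; residue 0.
At 9/7: a logarithmic branch point.


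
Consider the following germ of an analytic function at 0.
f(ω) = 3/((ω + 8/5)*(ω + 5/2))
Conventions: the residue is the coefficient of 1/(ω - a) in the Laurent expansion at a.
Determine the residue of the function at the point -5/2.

The residue is -10/3.

At the order-1 pole -5/2 set g(ω) = (ω - (-5/2))*f(ω) = 3/(ω + 8/5).
Simple pole: residue = g(a) at a = -5/2, which is -10/3.


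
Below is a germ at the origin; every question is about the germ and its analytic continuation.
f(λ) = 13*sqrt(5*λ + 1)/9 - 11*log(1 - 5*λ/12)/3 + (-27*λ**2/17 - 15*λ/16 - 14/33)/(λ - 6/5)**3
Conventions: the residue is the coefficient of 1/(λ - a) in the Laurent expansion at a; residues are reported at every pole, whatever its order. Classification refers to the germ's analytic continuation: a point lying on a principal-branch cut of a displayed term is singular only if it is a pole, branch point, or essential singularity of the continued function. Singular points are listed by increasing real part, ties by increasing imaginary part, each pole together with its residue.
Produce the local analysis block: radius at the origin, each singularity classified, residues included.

Radius of convergence at 0: 1/5.
At -1/5: an algebraic (square-root) branch point.
At 6/5: a pole of order 3; residue -27/17.
At 12/5: a logarithmic branch point.

Denominator factor (λ - 6/5)^3: pole of order 3 at 6/5, modulus 6/5.
Branch term (13/9)*sqrt(1 - λ/(-1/5)): its argument vanishes at λ = -1/5, a square-root branch point, modulus 1/5.
Branch term (-11/3)*log(1 - λ/(12/5)): its argument vanishes at λ = 12/5, a logarithmic branch point, modulus 12/5.
The radius of convergence is the smallest modulus among the singular points: 1/5.
The branch terms are analytic at 6/5 and contribute nothing to the residue; only the rational part matters.
At the order-3 pole 6/5 set g(λ) = (λ - (6/5))^3*(rational part) = -27*λ**2/17 - 15*λ/16 - 14/33.
Order-3 pole: residue = g''(a)/2; g''(6/5) = -54/17, so the residue is -27/17.
List the singular points by increasing real part (a conjugate pair: the negative imaginary part first).


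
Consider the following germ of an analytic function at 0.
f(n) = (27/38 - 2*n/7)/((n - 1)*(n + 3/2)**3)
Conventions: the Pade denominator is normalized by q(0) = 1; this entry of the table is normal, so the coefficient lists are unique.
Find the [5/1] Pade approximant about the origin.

The Pade approximant has numerator coefficients [-4/19, 15320/189567, -13125184/97247871, -168640/5720463, -11397440/291743613, -253658752/2625692517]; denominator coefficients [1, 27575/27081].

Taylor coefficients needed (expand at 0): a_0 = -4/19, a_1 = 1060/3591, a_2 = -1564/3591, a_3 = 4460/10773, a_4 = -6380/13851, a_5 = 4012/10773, a_6 = -110300/290871.
Write the denominator as Q(n) = 1 + q1*n. Requiring Q*f - P = O(n^7) with deg P <= 5 kills the coefficients of n^6..n^6 in Q*f:
  n^6: a_6 + q1*a_5 = 0, i.e. -110300/290871 + (4012/10773)*q1 = 0.
Solving this linear system: q1 = 27575/27081.
The numerator is Q*f truncated at degree 5: P0 = a_0 = -4/19; P1 = a_1 + q1*a_0 = 15320/189567; P2 = a_2 + q1*a_1 = -13125184/97247871; P3 = a_3 + q1*a_2 = -168640/5720463; P4 = a_4 + q1*a_3 = -11397440/291743613; P5 = a_5 + q1*a_4 = -253658752/2625692517.


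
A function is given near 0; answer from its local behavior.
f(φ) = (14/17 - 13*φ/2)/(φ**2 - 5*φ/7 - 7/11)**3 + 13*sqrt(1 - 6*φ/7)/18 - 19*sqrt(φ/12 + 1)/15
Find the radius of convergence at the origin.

The radius of convergence is -5/14 + (3/154)*sqrt(2013).

Denominator factor (φ**2 - 5*φ/7 - 7/11)^3: discriminant 1647/539, real irrational roots 5/14 + (3/154)*sqrt(2013) and 5/14 - (3/154)*sqrt(2013); poles of order 3, moduli 5/14 + (3/154)*sqrt(2013) and -5/14 + (3/154)*sqrt(2013).
Branch term (13/18)*sqrt(1 - φ/(7/6)): its argument vanishes at φ = 7/6, a square-root branch point, modulus 7/6.
Branch term (-19/15)*sqrt(1 - φ/(-12)): its argument vanishes at φ = -12, a square-root branch point, modulus 12.
The radius of convergence is the smallest modulus among the singular points: -5/14 + (3/154)*sqrt(2013).


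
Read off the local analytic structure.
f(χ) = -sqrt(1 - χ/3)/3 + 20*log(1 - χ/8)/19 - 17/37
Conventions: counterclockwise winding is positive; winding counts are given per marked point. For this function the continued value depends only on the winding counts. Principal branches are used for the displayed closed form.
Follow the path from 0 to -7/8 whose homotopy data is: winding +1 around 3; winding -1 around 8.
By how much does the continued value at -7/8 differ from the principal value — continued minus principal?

Continued minus principal equals ((1/18)*sqrt(186)) - ((40/19)*pi)*i.

The rational part is single-valued and drops out of the difference; each branch term changes only by its own monodromy.
(20/19)*log(1 - χ/(8)): each positive loop around 8 adds 2*pi*i to the log, so winding -1 contributes (20/19)*(-1)*2*pi*i = -(40/19)*pi*i.
(-1/3)*sqrt(1 - χ/(3)): winding +1 is odd, the square root flips sign, contributing -2*(-1/3)*sqrt(1 - (-7/8)/(3)) = -2*(-1/3)*sqrt(31/24) = (1/18)*sqrt(186).
Summing the contributions at χ = -7/8 gives ((1/18)*sqrt(186)) - ((40/19)*pi)*i.


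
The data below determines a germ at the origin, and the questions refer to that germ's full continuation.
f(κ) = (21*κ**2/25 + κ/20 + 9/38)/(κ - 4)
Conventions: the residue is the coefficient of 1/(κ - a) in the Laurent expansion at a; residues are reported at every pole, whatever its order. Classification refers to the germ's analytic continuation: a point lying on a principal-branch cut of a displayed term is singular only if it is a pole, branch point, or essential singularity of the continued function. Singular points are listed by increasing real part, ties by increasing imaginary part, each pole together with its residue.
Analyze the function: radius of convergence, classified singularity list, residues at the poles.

Denominator factor (κ - 4): pole of order 1 at 4, modulus 4.
The radius of convergence is the smallest modulus among the singular points: 4.
At the order-1 pole 4 set g(κ) = (κ - (4))*f(κ) = 21*κ**2/25 + κ/20 + 9/38.
Simple pole: residue = g(a) at a = 4, which is 13183/950.

Radius of convergence at 0: 4.
At 4: a pole of order 1; residue 13183/950.


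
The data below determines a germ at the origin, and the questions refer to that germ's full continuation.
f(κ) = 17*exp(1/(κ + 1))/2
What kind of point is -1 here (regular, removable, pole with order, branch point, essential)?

The point is an essential singularity.

The exponent 1/(κ - (-1)) has a pole at -1, so exp(1/(κ - (-1))) takes every nonzero value near it: an essential singularity (not a pole of any order).


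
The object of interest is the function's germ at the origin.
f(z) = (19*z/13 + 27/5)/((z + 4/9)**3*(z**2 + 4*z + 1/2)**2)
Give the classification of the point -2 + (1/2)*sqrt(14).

The point is a pole of order 2.

The denominator factor z**2 + 4*z + 1/2 vanishes at -2 + (1/2)*sqrt(14) and appears to the power 2; the numerator there equals 161/65 + (19/26)*sqrt(14), nonzero, and no other factor vanishes.
Hence a pole whose order is the multiplicity, 2.


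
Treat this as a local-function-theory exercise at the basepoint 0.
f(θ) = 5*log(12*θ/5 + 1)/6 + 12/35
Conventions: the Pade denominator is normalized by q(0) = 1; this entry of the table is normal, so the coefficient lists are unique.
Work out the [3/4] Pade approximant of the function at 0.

Taylor coefficients needed (expand at 0): a_0 = 12/35, a_1 = 2, a_2 = -12/5, a_3 = 96/25, a_4 = -864/125, a_5 = 41472/3125, a_6 = -82944/3125, a_7 = 5971968/109375.
Write the denominator as Q(θ) = 1 + q1*θ + q2*θ^2 + q3*θ^3 + q4*θ^4. Requiring Q*f - P = O(θ^8) with deg P <= 3 kills the coefficients of θ^4..θ^7 in Q*f:
  θ^4: a_4 + q1*a_3 + q2*a_2 + q3*a_1 + q4*a_0 = 0, i.e. -864/125 + (96/25)*q1 + (-12/5)*q2 + (2)*q3 + (12/35)*q4 = 0.
  θ^5: a_5 + q1*a_4 + q2*a_3 + q3*a_2 + q4*a_1 = 0, i.e. 41472/3125 + (-864/125)*q1 + (96/25)*q2 + (-12/5)*q3 + (2)*q4 = 0.
  θ^6: a_6 + q1*a_5 + q2*a_4 + q3*a_3 + q4*a_2 = 0, i.e. -82944/3125 + (41472/3125)*q1 + (-864/125)*q2 + (96/25)*q3 + (-12/5)*q4 = 0.
  θ^7: a_7 + q1*a_6 + q2*a_5 + q3*a_4 + q4*a_3 = 0, i.e. 5971968/109375 + (-82944/3125)*q1 + (41472/3125)*q2 + (-864/125)*q3 + (96/25)*q4 = 0.
Solving this linear system: q1 = 302004/74935, q2 = 1736424/374675, q3 = 12076992/9366875, q4 = -15552/267625.
The numerator is Q*f truncated at degree 3: P0 = a_0 = 12/35; P1 = a_1 + q1*a_0 = 8869498/2622725; P2 = a_2 + q1*a_1 + q2*a_0 = 95065788/13113625; P3 = a_3 + q1*a_2 + q2*a_1 + q3*a_0 = 1271531904/327840625.

The Pade approximant has numerator coefficients [12/35, 8869498/2622725, 95065788/13113625, 1271531904/327840625]; denominator coefficients [1, 302004/74935, 1736424/374675, 12076992/9366875, -15552/267625].


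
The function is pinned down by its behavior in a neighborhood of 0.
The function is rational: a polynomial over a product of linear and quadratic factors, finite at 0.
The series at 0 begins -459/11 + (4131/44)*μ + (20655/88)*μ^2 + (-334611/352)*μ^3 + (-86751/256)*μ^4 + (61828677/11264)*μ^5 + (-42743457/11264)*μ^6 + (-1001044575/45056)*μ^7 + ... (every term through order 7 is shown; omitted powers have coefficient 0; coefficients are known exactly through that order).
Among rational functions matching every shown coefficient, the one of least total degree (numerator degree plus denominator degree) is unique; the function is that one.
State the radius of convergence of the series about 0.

The radius of convergence is (1/3)*sqrt(3).

No rational of total degree below 6 reproduces all 8 coefficients; solving the [0/6] Pade equations on them gives f(μ) = -17/(11*(μ**2 + μ/4 + 1/3)**3), whose expansion matches every shown term.
Denominator factor (μ**2 + μ/4 + 1/3)^3: discriminant -61/48, complex-conjugate roots (-1/8) + ((1/24)*sqrt(183))*i and (-1/8) - ((1/24)*sqrt(183))*i; poles of order 3, moduli (1/3)*sqrt(3) and (1/3)*sqrt(3).
The radius of convergence is the smallest modulus among the singular points: (1/3)*sqrt(3).


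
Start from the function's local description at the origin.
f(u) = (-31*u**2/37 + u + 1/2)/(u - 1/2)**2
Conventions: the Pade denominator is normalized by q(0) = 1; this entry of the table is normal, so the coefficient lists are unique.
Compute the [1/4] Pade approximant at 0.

Taylor coefficients needed (expand at 0): a_0 = 2, a_1 = 12, a_2 = 1356/37, a_3 = 3648/37, a_4 = 9168/37, a_5 = 22080/37.
Write the denominator as Q(u) = 1 + q1*u + q2*u^2 + q3*u^3 + q4*u^4. Requiring Q*f - P = O(u^6) with deg P <= 1 kills the coefficients of u^2..u^5 in Q*f:
  u^2: a_2 + q1*a_1 + q2*a_0 = 0, i.e. 1356/37 + (12)*q1 + (2)*q2 = 0.
  u^3: a_3 + q1*a_2 + q2*a_1 + q3*a_0 = 0, i.e. 3648/37 + (1356/37)*q1 + (12)*q2 + (2)*q3 = 0.
  u^4: a_4 + q1*a_3 + q2*a_2 + q3*a_1 + q4*a_0 = 0, i.e. 9168/37 + (3648/37)*q1 + (1356/37)*q2 + (12)*q3 + (2)*q4 = 0.
  u^5: a_5 + q1*a_4 + q2*a_3 + q3*a_2 + q4*a_1 = 0, i.e. 22080/37 + (9168/37)*q1 + (3648/37)*q2 + (1356/37)*q3 + (12)*q4 = 0.
Solving this linear system: q1 = -46276/13739, q2 = 958230/508343, q3 = 565812/508343, q4 = 17540172/18808691.
The numerator is Q*f truncated at degree 1: P0 = a_0 = 2; P1 = a_1 + q1*a_0 = 72316/13739.

The Pade approximant has numerator coefficients [2, 72316/13739]; denominator coefficients [1, -46276/13739, 958230/508343, 565812/508343, 17540172/18808691].


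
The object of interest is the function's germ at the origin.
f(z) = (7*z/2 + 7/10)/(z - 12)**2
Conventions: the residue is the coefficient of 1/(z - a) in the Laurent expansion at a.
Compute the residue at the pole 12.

The residue is 7/2.

At the order-2 pole 12 set g(z) = (z - (12))^2*f(z) = 7*z/2 + 7/10.
Order-2 pole: residue = g'(a); g'(12) = 7/2, so the residue is 7/2.


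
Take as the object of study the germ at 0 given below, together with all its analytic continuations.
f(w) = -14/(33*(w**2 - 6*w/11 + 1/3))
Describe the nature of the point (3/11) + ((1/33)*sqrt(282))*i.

The point is a pole of order 1.

The denominator factor w**2 - 6*w/11 + 1/3 vanishes at (3/11) + ((1/33)*sqrt(282))*i and appears to the power 1; the numerator there equals -14/33, nonzero, and no other factor vanishes.
Hence a pole whose order is the multiplicity, 1.


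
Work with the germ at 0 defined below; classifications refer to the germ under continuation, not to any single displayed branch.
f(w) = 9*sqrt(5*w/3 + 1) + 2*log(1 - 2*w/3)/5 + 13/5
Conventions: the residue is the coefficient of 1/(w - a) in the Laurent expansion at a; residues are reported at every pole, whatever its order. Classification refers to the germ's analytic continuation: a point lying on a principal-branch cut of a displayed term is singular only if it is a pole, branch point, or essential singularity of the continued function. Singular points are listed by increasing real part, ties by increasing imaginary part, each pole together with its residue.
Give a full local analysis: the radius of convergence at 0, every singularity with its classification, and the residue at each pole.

Radius of convergence at 0: 3/5.
At -3/5: an algebraic (square-root) branch point.
At 3/2: a logarithmic branch point.

Branch term (9)*sqrt(1 - w/(-3/5)): its argument vanishes at w = -3/5, a square-root branch point, modulus 3/5.
Branch term (2/5)*log(1 - w/(3/2)): its argument vanishes at w = 3/2, a logarithmic branch point, modulus 3/2.
The radius of convergence is the smallest modulus among the singular points: 3/5.
List the singular points by increasing real part (a conjugate pair: the negative imaginary part first).


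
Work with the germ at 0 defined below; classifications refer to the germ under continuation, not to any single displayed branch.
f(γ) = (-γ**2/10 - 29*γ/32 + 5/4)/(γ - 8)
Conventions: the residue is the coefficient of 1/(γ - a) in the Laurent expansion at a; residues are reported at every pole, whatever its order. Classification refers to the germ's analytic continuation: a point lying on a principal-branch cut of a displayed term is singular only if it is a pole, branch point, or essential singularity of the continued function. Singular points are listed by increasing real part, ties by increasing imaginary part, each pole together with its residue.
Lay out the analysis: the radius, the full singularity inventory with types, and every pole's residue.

Radius of convergence at 0: 8.
At 8: a pole of order 1; residue -62/5.

Denominator factor (γ - 8): pole of order 1 at 8, modulus 8.
The radius of convergence is the smallest modulus among the singular points: 8.
At the order-1 pole 8 set g(γ) = (γ - (8))*f(γ) = -γ**2/10 - 29*γ/32 + 5/4.
Simple pole: residue = g(a) at a = 8, which is -62/5.


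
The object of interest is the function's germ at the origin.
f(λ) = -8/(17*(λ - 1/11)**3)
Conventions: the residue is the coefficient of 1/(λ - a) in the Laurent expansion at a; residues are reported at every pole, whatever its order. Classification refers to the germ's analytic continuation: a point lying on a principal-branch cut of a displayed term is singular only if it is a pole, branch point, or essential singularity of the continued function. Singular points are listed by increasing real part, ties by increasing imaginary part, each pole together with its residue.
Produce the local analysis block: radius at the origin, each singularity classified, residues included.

Radius of convergence at 0: 1/11.
At 1/11: a pole of order 3; residue 0.

Denominator factor (λ - 1/11)^3: pole of order 3 at 1/11, modulus 1/11.
The radius of convergence is the smallest modulus among the singular points: 1/11.
At the order-3 pole 1/11 set g(λ) = (λ - (1/11))^3*f(λ) = -8/17.
Order-3 pole: residue = g''(a)/2; g''(1/11) = 0, so the residue is 0.


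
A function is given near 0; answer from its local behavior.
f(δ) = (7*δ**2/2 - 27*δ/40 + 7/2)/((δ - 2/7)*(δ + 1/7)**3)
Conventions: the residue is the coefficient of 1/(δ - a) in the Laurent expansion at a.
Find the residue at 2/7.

At the order-1 pole 2/7 set g(δ) = (δ - (2/7))*f(δ) = (7*δ**2/2 - 27*δ/40 + 7/2)/(δ + 1/7)**3.
Simple pole: residue = g(a) at a = 2/7, which is 24647/540.

The residue is 24647/540.


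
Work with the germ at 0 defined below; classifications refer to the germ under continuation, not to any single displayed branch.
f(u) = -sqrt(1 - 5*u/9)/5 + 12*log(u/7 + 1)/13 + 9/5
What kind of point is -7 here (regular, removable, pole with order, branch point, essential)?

The point is a logarithmic branch point.

The term (12/13)*log(1 - u/(-7)) has argument 1 - -7/(-7) = 0 at -7: a logarithmic (infinitely-sheeted) branch point; the remaining terms are analytic or single-valued there.


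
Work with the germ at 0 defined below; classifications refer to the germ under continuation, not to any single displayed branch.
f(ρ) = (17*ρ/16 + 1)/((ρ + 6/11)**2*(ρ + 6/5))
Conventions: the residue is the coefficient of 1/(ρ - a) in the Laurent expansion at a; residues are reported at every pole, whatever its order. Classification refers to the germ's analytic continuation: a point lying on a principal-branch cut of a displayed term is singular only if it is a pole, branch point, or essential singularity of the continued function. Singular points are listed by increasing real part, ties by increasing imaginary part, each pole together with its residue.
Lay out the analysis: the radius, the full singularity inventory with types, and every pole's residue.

Radius of convergence at 0: 6/11.
At -6/5: a pole of order 1; residue -6655/10368.
At -6/11: a pole of order 2; residue 6655/10368.

Denominator factor (ρ + 6/5): pole of order 1 at -6/5, modulus 6/5.
Denominator factor (ρ + 6/11)^2: pole of order 2 at -6/11, modulus 6/11.
The radius of convergence is the smallest modulus among the singular points: 6/11.
At the order-1 pole -6/5 set g(ρ) = (ρ - (-6/5))*f(ρ) = (17*ρ/16 + 1)/(ρ + 6/11)**2.
Simple pole: residue = g(a) at a = -6/5, which is -6655/10368.
At the order-2 pole -6/11 set g(ρ) = (ρ - (-6/11))^2*f(ρ) = (17*ρ/16 + 1)/(ρ + 6/5).
Order-2 pole: residue = g'(a); g'(-6/11) = 6655/10368, so the residue is 6655/10368.
List the singular points by increasing real part (a conjugate pair: the negative imaginary part first).


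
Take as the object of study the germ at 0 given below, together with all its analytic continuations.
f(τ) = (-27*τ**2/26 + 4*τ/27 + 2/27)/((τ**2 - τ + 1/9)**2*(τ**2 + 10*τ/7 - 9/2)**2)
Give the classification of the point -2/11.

Denominator factors: τ**2 - τ + 1/9 = 355/1089 at τ = -2/11; τ**2 + 10*τ/7 - 9/2 = -8007/1694 at τ = -2/11 — none vanishes.
So the germ continues analytically to -2/11.

The point is a regular point.


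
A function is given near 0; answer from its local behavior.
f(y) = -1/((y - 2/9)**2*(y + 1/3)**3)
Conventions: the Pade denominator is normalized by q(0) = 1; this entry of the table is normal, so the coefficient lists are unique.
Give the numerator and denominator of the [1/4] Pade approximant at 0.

The Pade approximant has numerator coefficients [-2187/4, 19683/20]; denominator coefficients [1, -9/5, -135/4, 27, 729/2].

Taylor coefficients needed (expand at 0): a_0 = -2187/4, a_1 = 0, a_2 = -295245/16, a_3 = -295245/16, a_4 = -29229255/64, a_5 = -30292137/32.
Write the denominator as Q(y) = 1 + q1*y + q2*y^2 + q3*y^3 + q4*y^4. Requiring Q*f - P = O(y^6) with deg P <= 1 kills the coefficients of y^2..y^5 in Q*f:
  y^2: a_2 + q1*a_1 + q2*a_0 = 0, i.e. -295245/16 + (0)*q1 + (-2187/4)*q2 = 0.
  y^3: a_3 + q1*a_2 + q2*a_1 + q3*a_0 = 0, i.e. -295245/16 + (-295245/16)*q1 + (0)*q2 + (-2187/4)*q3 = 0.
  y^4: a_4 + q1*a_3 + q2*a_2 + q3*a_1 + q4*a_0 = 0, i.e. -29229255/64 + (-295245/16)*q1 + (-295245/16)*q2 + (0)*q3 + (-2187/4)*q4 = 0.
  y^5: a_5 + q1*a_4 + q2*a_3 + q3*a_2 + q4*a_1 = 0, i.e. -30292137/32 + (-29229255/64)*q1 + (-295245/16)*q2 + (-295245/16)*q3 + (0)*q4 = 0.
Solving this linear system: q1 = -9/5, q2 = -135/4, q3 = 27, q4 = 729/2.
The numerator is Q*f truncated at degree 1: P0 = a_0 = -2187/4; P1 = a_1 + q1*a_0 = 19683/20.


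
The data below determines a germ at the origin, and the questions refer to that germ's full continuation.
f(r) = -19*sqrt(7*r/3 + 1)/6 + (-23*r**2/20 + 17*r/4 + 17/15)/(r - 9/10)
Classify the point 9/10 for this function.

The point is a pole of order 1.

The denominator factor r - 9/10 vanishes at 9/10 and appears to the power 1; the numerator there equals 24161/6000, nonzero, and no other factor vanishes.
The branch terms are analytic at this point.
Hence a pole whose order is the multiplicity, 1.


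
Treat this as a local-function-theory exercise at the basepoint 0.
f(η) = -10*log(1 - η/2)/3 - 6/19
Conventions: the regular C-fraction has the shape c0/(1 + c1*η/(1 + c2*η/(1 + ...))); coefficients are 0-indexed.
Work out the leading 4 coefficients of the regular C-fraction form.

The regular C-fraction coefficients are [-6/19, 95/18, -199/36, -3/796].

Taylor coefficients (expand at 0): a_0 = -6/19, a_1 = 5/3, a_2 = 5/12, a_3 = 5/36.
c0 = a_0 = -6/19. Peel one level at a time: if S = 1 + c*η/S' with S'(0) = 1, then c is the η-coefficient of S and S' = c*η/(S - 1).
S_1 = c0/f = 1 + (95/18)*η + (18905/648)*η^2 + ...; c1 = 95/18.
S_2 = c1*η/(S_1 - 1) = 1 + (-199/36)*η + (-1/48)*η^2 + ...; c2 = -199/36.
S_3 = c2*η/(S_2 - 1) = 1 + (-3/796)*η + ...; c3 = -3/796.


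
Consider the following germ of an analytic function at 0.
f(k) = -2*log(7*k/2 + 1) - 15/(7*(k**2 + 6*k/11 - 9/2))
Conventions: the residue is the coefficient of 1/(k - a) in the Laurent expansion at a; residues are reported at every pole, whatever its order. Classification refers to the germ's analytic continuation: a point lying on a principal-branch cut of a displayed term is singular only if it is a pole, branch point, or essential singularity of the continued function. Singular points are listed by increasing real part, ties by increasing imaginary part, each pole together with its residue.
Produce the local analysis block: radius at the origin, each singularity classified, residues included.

Denominator factor (k**2 + 6*k/11 - 9/2): discriminant 2214/121, real irrational roots -3/11 + (3/22)*sqrt(246) and -3/11 - (3/22)*sqrt(246); poles of order 1, moduli -3/11 + (3/22)*sqrt(246) and 3/11 + (3/22)*sqrt(246).
Branch term (-2)*log(1 - k/(-2/7)): its argument vanishes at k = -2/7, a logarithmic branch point, modulus 2/7.
The radius of convergence is the smallest modulus among the singular points: 2/7.
The branch term is analytic at -3/11 - (3/22)*sqrt(246) and contributes nothing to the residue; only the rational part matters.
The factor k**2 + 6*k/11 - 9/2 splits as (k - a)(k - a') with a = -3/11 - (3/22)*sqrt(246), a' = -3/11 + (3/22)*sqrt(246). At the order-1 pole a set g(k) = (k - a)*(rational part) = [-15/7] / (k - a').
Simple pole: residue = g(a) at a = -3/11 - (3/22)*sqrt(246), which is (55/1722)*sqrt(246).
The branch term is analytic at -3/11 + (3/22)*sqrt(246) and contributes nothing to the residue; only the rational part matters.
The factor k**2 + 6*k/11 - 9/2 splits as (k - a)(k - a') with a = -3/11 + (3/22)*sqrt(246), a' = -3/11 - (3/22)*sqrt(246). At the order-1 pole a set g(k) = (k - a)*(rational part) = [-15/7] / (k - a').
Simple pole: residue = g(a) at a = -3/11 + (3/22)*sqrt(246), which is -(55/1722)*sqrt(246).
List the singular points by increasing real part (a conjugate pair: the negative imaginary part first).

Radius of convergence at 0: 2/7.
At -3/11 - (3/22)*sqrt(246): a pole of order 1; residue (55/1722)*sqrt(246).
At -2/7: a logarithmic branch point.
At -3/11 + (3/22)*sqrt(246): a pole of order 1; residue -(55/1722)*sqrt(246).


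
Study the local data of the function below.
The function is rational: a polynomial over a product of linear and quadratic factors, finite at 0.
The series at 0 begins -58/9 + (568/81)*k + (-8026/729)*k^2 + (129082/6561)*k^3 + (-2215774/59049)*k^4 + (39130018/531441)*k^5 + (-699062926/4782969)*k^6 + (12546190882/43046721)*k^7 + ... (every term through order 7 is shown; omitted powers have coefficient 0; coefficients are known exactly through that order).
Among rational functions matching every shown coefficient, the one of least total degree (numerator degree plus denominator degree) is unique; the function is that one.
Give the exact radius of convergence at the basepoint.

No rational of total degree below 4 reproduces all 8 coefficients; solving the [2/2] Pade equations on them gives f(k) = (-k**2 - 7*k - 29/7)/((k + 1/2)*(k + 9/7)), whose expansion matches every shown term.
Denominator factor (k + 9/7): pole of order 1 at -9/7, modulus 9/7.
Denominator factor (k + 1/2): pole of order 1 at -1/2, modulus 1/2.
The radius of convergence is the smallest modulus among the singular points: 1/2.

The radius of convergence is 1/2.


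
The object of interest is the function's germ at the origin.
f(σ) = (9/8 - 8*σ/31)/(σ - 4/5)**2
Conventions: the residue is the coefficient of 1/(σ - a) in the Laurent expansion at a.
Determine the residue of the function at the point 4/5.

At the order-2 pole 4/5 set g(σ) = (σ - (4/5))^2*f(σ) = 9/8 - 8*σ/31.
Order-2 pole: residue = g'(a); g'(4/5) = -8/31, so the residue is -8/31.

The residue is -8/31.


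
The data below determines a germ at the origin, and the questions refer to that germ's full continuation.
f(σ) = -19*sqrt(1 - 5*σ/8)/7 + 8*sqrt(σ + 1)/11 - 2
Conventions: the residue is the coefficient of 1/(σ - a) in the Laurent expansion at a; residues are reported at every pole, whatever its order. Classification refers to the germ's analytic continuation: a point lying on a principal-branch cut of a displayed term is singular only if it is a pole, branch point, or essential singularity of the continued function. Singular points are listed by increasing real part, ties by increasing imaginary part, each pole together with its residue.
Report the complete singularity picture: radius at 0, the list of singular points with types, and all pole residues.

Radius of convergence at 0: 1.
At -1: an algebraic (square-root) branch point.
At 8/5: an algebraic (square-root) branch point.

Branch term (-19/7)*sqrt(1 - σ/(8/5)): its argument vanishes at σ = 8/5, a square-root branch point, modulus 8/5.
Branch term (8/11)*sqrt(1 - σ/(-1)): its argument vanishes at σ = -1, a square-root branch point, modulus 1.
The radius of convergence is the smallest modulus among the singular points: 1.
List the singular points by increasing real part (a conjugate pair: the negative imaginary part first).


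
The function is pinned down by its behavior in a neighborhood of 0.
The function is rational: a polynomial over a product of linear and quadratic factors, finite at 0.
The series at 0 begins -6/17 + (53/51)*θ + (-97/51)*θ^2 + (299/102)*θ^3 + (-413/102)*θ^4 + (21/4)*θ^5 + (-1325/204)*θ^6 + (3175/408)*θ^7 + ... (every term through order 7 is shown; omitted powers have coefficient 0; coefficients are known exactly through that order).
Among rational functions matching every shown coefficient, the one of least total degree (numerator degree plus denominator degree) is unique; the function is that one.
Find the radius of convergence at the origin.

No rational of total degree below 5 reproduces all 8 coefficients; solving the [1/4] Pade equations on them gives f(θ) = (12/17 - 2*θ/3)/((θ + 1)**2*(θ**2 - 2)), whose expansion matches every shown term.
Denominator factor (θ**2 - 2): discriminant 8, real irrational roots sqrt(2) and -sqrt(2); poles of order 1, moduli sqrt(2) and sqrt(2).
Denominator factor (θ + 1)^2: pole of order 2 at -1, modulus 1.
The radius of convergence is the smallest modulus among the singular points: 1.

The radius of convergence is 1.


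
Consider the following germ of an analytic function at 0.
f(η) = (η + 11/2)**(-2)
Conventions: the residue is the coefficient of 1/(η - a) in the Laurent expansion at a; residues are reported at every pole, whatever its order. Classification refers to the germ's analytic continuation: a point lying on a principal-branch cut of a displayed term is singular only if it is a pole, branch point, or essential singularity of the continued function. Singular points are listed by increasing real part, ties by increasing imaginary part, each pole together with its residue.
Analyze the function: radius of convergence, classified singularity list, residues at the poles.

Radius of convergence at 0: 11/2.
At -11/2: a pole of order 2; residue 0.

Denominator factor (η + 11/2)^2: pole of order 2 at -11/2, modulus 11/2.
The radius of convergence is the smallest modulus among the singular points: 11/2.
At the order-2 pole -11/2 set g(η) = (η - (-11/2))^2*f(η) = 1.
Order-2 pole: residue = g'(a); g'(-11/2) = 0, so the residue is 0.


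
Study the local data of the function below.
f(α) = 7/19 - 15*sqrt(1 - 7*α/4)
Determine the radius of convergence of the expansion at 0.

The radius of convergence is 4/7.

Branch term (-15)*sqrt(1 - α/(4/7)): its argument vanishes at α = 4/7, a square-root branch point, modulus 4/7.
The radius of convergence is the smallest modulus among the singular points: 4/7.


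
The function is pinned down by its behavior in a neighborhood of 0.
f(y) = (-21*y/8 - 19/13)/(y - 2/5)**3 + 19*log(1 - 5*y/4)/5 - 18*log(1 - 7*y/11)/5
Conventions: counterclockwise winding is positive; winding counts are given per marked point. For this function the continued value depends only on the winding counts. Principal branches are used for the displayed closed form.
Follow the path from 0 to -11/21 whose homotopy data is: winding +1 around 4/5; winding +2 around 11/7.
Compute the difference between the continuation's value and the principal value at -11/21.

Continued minus principal equals -(34/5)*pi*i.

The rational part is single-valued and drops out of the difference; each branch term changes only by its own monodromy.
(-18/5)*log(1 - y/(11/7)): each positive loop around 11/7 adds 2*pi*i to the log, so winding +2 contributes (-18/5)*(2)*2*pi*i = -(72/5)*pi*i.
(19/5)*log(1 - y/(4/5)): each positive loop around 4/5 adds 2*pi*i to the log, so winding +1 contributes (19/5)*(1)*2*pi*i = (38/5)*pi*i.
Summing the contributions at y = -11/21 gives -(34/5)*pi*i.


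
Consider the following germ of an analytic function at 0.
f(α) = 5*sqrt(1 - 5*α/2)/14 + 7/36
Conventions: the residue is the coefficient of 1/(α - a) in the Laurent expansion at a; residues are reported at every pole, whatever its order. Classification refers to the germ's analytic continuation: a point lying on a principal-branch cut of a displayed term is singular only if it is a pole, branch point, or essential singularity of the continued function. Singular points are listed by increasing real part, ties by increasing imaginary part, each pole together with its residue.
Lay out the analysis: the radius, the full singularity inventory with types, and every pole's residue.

Branch term (5/14)*sqrt(1 - α/(2/5)): its argument vanishes at α = 2/5, a square-root branch point, modulus 2/5.
The radius of convergence is the smallest modulus among the singular points: 2/5.

Radius of convergence at 0: 2/5.
At 2/5: an algebraic (square-root) branch point.


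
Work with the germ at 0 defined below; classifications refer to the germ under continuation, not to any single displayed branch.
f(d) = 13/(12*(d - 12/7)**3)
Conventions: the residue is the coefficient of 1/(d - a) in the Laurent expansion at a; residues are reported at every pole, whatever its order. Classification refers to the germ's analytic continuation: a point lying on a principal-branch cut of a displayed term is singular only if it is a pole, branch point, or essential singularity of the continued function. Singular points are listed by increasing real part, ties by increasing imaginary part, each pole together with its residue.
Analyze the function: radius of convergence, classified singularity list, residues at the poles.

Denominator factor (d - 12/7)^3: pole of order 3 at 12/7, modulus 12/7.
The radius of convergence is the smallest modulus among the singular points: 12/7.
At the order-3 pole 12/7 set g(d) = (d - (12/7))^3*f(d) = 13/12.
Order-3 pole: residue = g''(a)/2; g''(12/7) = 0, so the residue is 0.

Radius of convergence at 0: 12/7.
At 12/7: a pole of order 3; residue 0.


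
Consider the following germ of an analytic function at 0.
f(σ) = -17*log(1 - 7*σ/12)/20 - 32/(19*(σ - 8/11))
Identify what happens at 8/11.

The denominator factor σ - 8/11 vanishes at 8/11 and appears to the power 1; the numerator there equals -32/19, nonzero, and no other factor vanishes.
The branch terms are analytic at this point.
Hence a pole whose order is the multiplicity, 1.

The point is a pole of order 1.


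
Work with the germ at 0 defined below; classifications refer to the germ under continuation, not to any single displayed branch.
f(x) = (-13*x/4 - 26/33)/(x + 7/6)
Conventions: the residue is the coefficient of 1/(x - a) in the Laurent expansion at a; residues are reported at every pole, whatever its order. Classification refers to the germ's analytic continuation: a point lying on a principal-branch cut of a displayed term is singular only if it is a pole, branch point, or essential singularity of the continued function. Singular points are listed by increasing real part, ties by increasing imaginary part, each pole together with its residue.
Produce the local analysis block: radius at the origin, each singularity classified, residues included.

Radius of convergence at 0: 7/6.
At -7/6: a pole of order 1; residue 793/264.

Denominator factor (x + 7/6): pole of order 1 at -7/6, modulus 7/6.
The radius of convergence is the smallest modulus among the singular points: 7/6.
At the order-1 pole -7/6 set g(x) = (x - (-7/6))*f(x) = -13*x/4 - 26/33.
Simple pole: residue = g(a) at a = -7/6, which is 793/264.


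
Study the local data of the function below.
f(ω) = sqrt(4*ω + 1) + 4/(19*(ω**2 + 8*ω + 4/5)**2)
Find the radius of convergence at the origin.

The radius of convergence is 4 - (2/5)*sqrt(95).

Denominator factor (ω**2 + 8*ω + 4/5)^2: discriminant 304/5, real irrational roots -4 + (2/5)*sqrt(95) and -4 - (2/5)*sqrt(95); poles of order 2, moduli 4 - (2/5)*sqrt(95) and 4 + (2/5)*sqrt(95).
Branch term (1)*sqrt(1 - ω/(-1/4)): its argument vanishes at ω = -1/4, a square-root branch point, modulus 1/4.
The radius of convergence is the smallest modulus among the singular points: 4 - (2/5)*sqrt(95).


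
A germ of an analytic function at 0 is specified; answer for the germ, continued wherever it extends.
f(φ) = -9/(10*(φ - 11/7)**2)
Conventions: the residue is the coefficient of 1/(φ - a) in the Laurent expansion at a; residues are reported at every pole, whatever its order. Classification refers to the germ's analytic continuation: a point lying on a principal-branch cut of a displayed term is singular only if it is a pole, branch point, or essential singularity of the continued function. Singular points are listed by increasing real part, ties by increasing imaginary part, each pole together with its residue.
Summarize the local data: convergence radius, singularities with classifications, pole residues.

Denominator factor (φ - 11/7)^2: pole of order 2 at 11/7, modulus 11/7.
The radius of convergence is the smallest modulus among the singular points: 11/7.
At the order-2 pole 11/7 set g(φ) = (φ - (11/7))^2*f(φ) = -9/10.
Order-2 pole: residue = g'(a); g'(11/7) = 0, so the residue is 0.

Radius of convergence at 0: 11/7.
At 11/7: a pole of order 2; residue 0.


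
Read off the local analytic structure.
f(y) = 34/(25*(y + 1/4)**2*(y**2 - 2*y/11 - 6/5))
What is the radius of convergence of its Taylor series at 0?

Denominator factor (y + 1/4)^2: pole of order 2 at -1/4, modulus 1/4.
Denominator factor (y**2 - 2*y/11 - 6/5): discriminant 2924/605, real irrational roots 1/11 + (1/55)*sqrt(3655) and 1/11 - (1/55)*sqrt(3655); poles of order 1, moduli 1/11 + (1/55)*sqrt(3655) and -1/11 + (1/55)*sqrt(3655).
The radius of convergence is the smallest modulus among the singular points: 1/4.

The radius of convergence is 1/4.


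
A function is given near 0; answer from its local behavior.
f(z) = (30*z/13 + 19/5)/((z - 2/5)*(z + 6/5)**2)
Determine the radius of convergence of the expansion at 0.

Denominator factor (z - 2/5): pole of order 1 at 2/5, modulus 2/5.
Denominator factor (z + 6/5)^2: pole of order 2 at -6/5, modulus 6/5.
The radius of convergence is the smallest modulus among the singular points: 2/5.

The radius of convergence is 2/5.


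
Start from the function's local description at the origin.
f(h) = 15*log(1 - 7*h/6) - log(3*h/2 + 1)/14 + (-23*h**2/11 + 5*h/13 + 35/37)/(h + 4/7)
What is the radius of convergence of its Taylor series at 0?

Denominator factor (h + 4/7): pole of order 1 at -4/7, modulus 4/7.
Branch term (15)*log(1 - h/(6/7)): its argument vanishes at h = 6/7, a logarithmic branch point, modulus 6/7.
Branch term (-1/14)*log(1 - h/(-2/3)): its argument vanishes at h = -2/3, a logarithmic branch point, modulus 2/3.
The radius of convergence is the smallest modulus among the singular points: 4/7.

The radius of convergence is 4/7.


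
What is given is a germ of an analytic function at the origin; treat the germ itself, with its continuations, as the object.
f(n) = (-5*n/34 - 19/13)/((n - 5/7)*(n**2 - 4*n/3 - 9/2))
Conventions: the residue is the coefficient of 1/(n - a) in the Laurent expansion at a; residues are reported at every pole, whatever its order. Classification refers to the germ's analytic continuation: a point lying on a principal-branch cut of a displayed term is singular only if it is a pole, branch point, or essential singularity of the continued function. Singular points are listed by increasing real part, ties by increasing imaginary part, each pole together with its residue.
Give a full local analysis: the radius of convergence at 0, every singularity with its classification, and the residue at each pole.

Radius of convergence at 0: 5/7.
At 2/3 - (1/6)*sqrt(178): a pole of order 1; residue -101787/642226 + (312417/114316228)*sqrt(178).
At 5/7: a pole of order 1; residue 101787/321113.
At 2/3 + (1/6)*sqrt(178): a pole of order 1; residue -101787/642226 - (312417/114316228)*sqrt(178).


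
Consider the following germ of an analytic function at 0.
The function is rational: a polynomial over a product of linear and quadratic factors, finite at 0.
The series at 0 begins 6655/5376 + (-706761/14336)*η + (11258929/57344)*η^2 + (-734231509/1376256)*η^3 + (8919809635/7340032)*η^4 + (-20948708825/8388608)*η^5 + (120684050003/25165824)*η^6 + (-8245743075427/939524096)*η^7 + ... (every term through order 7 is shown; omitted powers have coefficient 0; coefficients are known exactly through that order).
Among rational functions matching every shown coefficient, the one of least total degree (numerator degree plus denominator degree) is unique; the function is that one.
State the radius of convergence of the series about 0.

The radius of convergence is 8/11.

No rational of total degree below 4 reproduces all 8 coefficients; solving the [1/3] Pade equations on them gives f(η) = (10/21 - 17*η)/(η + 8/11)**3, whose expansion matches every shown term.
Denominator factor (η + 8/11)^3: pole of order 3 at -8/11, modulus 8/11.
The radius of convergence is the smallest modulus among the singular points: 8/11.
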